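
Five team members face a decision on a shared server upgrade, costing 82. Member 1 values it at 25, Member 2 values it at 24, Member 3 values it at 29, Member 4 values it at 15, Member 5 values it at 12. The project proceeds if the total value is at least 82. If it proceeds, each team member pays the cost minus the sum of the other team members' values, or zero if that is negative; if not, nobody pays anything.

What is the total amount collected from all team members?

9

Total value 105 ≥ cost 82, so it is built.
Member 1: others sum to 80; max(0, 82 - 80) = 2.
Member 2: others sum to 81; max(0, 82 - 81) = 1.
Member 3: others sum to 76; max(0, 82 - 76) = 6.
Member 4: others sum to 90; max(0, 82 - 90) = 0.
Member 5: others sum to 93; max(0, 82 - 93) = 0.
Total collected = 2 + 1 + 6 + 0 + 0 = 9.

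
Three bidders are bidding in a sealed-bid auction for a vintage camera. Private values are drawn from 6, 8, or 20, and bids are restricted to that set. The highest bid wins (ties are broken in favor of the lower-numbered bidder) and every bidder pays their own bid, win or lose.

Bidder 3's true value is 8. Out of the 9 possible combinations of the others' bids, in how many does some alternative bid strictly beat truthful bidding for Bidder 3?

8

Others bid (6, 8): truth gives -8; bid 6 gives -6 > -8. Violating.
Others bid (6, 20): truth gives -8; bid 6 gives -6 > -8. Violating.
Others bid (8, 6): truth gives -8; bid 6 gives -6 > -8. Violating.
Others bid (8, 8): truth gives -8; bid 6 gives -6 > -8. Violating.
Others bid (6, 6): truth gives 0; no alternative beats it.
(Checking all 9 profiles: 8 have a profitable deviation, 1 does not.)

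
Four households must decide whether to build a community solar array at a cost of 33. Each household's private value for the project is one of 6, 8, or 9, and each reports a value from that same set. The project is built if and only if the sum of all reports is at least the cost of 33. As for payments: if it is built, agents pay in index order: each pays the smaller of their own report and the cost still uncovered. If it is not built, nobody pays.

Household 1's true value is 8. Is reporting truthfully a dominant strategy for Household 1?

Consider the case where Household 2 reports 9, Household 3 reports 9 and Household 4 reports 9.
Truthful report 8: project built, pays 8, utility 8 - 8 = 0.
Report 6 instead: project built, pays 6, utility 8 - 6 = 2.
Since 2 > 0, reporting 6 is strictly better here, so truthful reporting is not dominant.

No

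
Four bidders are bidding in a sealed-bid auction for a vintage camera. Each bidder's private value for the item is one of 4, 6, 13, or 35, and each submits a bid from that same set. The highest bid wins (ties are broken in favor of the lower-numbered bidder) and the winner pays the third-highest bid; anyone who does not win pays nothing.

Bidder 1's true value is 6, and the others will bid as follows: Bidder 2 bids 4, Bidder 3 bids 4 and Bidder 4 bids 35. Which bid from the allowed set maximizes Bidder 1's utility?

35

Bid 4: loses, pays 0, utility 0.
Bid 6: loses, pays 0, utility 0.
Bid 13: loses, pays 0, utility 0.
Bid 35: wins, pays 4, utility 6 - 4 = 2.
The best choice is 35 with utility 2.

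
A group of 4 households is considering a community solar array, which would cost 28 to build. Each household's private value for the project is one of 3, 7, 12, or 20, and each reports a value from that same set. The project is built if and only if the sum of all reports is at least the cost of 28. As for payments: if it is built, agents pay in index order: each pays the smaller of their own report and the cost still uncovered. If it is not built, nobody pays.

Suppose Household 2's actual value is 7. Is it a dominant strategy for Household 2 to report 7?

Consider the case where Household 1 reports 3, Household 3 reports 3 and Household 4 reports 20.
Truthful report 7: project built, pays 7, utility 7 - 7 = 0.
Report 3 instead: project built, pays 3, utility 7 - 3 = 4.
Since 4 > 0, reporting 3 is strictly better here, so truthful reporting is not dominant.

No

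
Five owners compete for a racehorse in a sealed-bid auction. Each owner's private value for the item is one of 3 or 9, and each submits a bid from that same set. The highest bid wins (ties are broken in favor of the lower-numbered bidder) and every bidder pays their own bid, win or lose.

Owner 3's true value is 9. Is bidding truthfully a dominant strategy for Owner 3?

No

Consider the case where Owner 1 bids 3, Owner 2 bids 9, Owner 4 bids 3 and Owner 5 bids 3.
Truthful bid 9: loses but pays 9, utility -9.
Bid 3 instead: loses but pays 3, utility -3.
Since -3 > -9, bidding 3 is strictly better here, so truthful bidding is not dominant.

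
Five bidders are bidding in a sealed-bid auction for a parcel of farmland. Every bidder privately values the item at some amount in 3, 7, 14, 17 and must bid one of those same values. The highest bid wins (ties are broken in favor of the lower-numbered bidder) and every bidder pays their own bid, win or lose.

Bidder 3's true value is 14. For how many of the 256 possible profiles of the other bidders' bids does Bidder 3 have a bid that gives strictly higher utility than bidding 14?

Others bid (3, 3, 3, 3): truth gives 0; bid 7 gives 7 > 0. Violating.
Others bid (3, 3, 3, 7): truth gives 0; bid 7 gives 7 > 0. Violating.
Others bid (3, 3, 3, 17): truth gives -14; bid 3 gives -3 > -14. Violating.
Others bid (3, 3, 7, 3): truth gives 0; bid 7 gives 7 > 0. Violating.
Others bid (3, 3, 3, 14): truth gives 0; no alternative beats it.
Others bid (3, 3, 7, 14): truth gives 0; no alternative beats it.
(Checking all 256 profiles: 224 have a profitable deviation, 32 do not.)

224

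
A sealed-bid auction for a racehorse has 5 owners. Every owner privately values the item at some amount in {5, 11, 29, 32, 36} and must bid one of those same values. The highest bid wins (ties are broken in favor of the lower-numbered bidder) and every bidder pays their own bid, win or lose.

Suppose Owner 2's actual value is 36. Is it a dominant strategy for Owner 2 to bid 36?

Consider the case where Owner 1 bids 5, Owner 3 bids 5, Owner 4 bids 5 and Owner 5 bids 5.
Truthful bid 36: wins, pays 36, utility 36 - 36 = 0.
Bid 11 instead: wins, pays 11, utility 36 - 11 = 25.
Since 25 > 0, bidding 11 is strictly better here, so truthful bidding is not dominant.

No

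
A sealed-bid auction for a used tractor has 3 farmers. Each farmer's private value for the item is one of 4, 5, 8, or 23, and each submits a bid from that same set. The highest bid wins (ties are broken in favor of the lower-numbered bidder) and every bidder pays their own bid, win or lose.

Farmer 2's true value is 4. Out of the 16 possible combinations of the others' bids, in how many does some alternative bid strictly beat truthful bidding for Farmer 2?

Others bid (4, 4): truth gives -4; bid 5 gives -1 > -4. Violating.
Others bid (4, 5): truth gives -4; bid 5 gives -1 > -4. Violating.
Others bid (4, 8): truth gives -4; no alternative beats it.
Others bid (4, 23): truth gives -4; no alternative beats it.
(Checking all 16 profiles: 2 have a profitable deviation, 14 do not.)

2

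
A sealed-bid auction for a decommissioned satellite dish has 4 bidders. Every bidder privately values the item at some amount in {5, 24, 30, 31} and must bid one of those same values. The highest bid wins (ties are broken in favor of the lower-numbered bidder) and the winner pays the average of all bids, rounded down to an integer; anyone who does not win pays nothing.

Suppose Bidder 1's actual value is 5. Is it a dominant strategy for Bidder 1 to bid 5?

Yes

Check each profile of the others' bids and compare truth against every alternative bid.
Others bid (24, 24, 24): truth gives 0, best alternative gives -19.
Others bid (5, 24, 24): truth gives 0, best alternative gives -14.
Others bid (24, 5, 24): truth gives 0, best alternative gives -14.
Others bid (24, 24, 5): truth gives 0, best alternative gives -14.
Others bid (5, 5, 24): truth gives 0, best alternative gives -9.
Others bid (5, 24, 5): truth gives 0, best alternative gives -9.
(Remaining 58 profiles checked similarly; truth is weakly best in each.)
In every case the truthful bid is at least as good as any alternative, so it is a dominant strategy.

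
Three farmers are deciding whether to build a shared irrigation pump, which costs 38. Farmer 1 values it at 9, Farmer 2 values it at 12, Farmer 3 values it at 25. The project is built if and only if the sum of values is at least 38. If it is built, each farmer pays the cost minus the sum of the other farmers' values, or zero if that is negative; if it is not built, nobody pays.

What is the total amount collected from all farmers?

22

Total value 46 ≥ cost 38, so it is built.
Farmer 1: others sum to 37; max(0, 38 - 37) = 1.
Farmer 2: others sum to 34; max(0, 38 - 34) = 4.
Farmer 3: others sum to 21; max(0, 38 - 21) = 17.
Total collected = 1 + 4 + 17 = 22.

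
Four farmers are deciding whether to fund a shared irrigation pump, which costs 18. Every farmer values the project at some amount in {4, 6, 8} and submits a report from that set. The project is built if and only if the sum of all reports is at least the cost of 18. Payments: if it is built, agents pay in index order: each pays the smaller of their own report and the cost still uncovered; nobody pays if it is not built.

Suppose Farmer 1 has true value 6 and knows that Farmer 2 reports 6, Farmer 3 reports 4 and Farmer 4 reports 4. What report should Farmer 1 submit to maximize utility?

4

Report 4: project built, pays 4, utility 6 - 4 = 2.
Report 6: project built, pays 6, utility 6 - 6 = 0.
Report 8: project built, pays 8, utility 6 - 8 = -2.
The best choice is 4 with utility 2.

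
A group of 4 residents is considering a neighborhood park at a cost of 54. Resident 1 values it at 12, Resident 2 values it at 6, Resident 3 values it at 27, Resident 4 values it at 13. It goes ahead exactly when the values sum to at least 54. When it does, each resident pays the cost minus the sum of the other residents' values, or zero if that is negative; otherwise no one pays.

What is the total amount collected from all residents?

42

Total value 58 ≥ cost 54, so it is built.
Resident 1: others sum to 46; max(0, 54 - 46) = 8.
Resident 2: others sum to 52; max(0, 54 - 52) = 2.
Resident 3: others sum to 31; max(0, 54 - 31) = 23.
Resident 4: others sum to 45; max(0, 54 - 45) = 9.
Total collected = 8 + 2 + 23 + 9 = 42.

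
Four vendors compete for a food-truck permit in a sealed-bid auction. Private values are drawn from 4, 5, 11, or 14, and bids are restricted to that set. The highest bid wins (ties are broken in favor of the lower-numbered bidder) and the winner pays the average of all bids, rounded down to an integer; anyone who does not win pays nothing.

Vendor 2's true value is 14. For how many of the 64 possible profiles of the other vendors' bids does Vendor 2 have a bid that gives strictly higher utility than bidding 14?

15

Others bid (4, 4, 4): truth gives 8; bid 5 gives 10 > 8. Violating.
Others bid (4, 4, 5): truth gives 8; bid 5 gives 10 > 8. Violating.
Others bid (4, 4, 11): truth gives 6; bid 11 gives 7 > 6. Violating.
Others bid (4, 5, 4): truth gives 8; bid 5 gives 10 > 8. Violating.
Others bid (4, 4, 14): truth gives 5; no alternative beats it.
Others bid (4, 5, 14): truth gives 5; no alternative beats it.
(Checking all 64 profiles: 15 have a profitable deviation, 49 do not.)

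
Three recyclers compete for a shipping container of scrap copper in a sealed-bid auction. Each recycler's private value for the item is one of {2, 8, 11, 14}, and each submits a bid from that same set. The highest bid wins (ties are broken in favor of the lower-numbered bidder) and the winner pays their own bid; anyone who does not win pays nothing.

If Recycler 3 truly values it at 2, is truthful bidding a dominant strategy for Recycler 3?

Yes

Check each profile of the others' bids and compare truth against every alternative bid.
Others bid (2, 2): truth gives 0, best alternative gives -6.
Others bid (2, 8): truth gives 0, best alternative gives 0.
Others bid (2, 11): truth gives 0, best alternative gives 0.
Others bid (2, 14): truth gives 0, best alternative gives 0.
Others bid (8, 2): truth gives 0, best alternative gives 0.
Others bid (8, 8): truth gives 0, best alternative gives 0.
(Remaining 10 profiles checked similarly; truth is weakly best in each.)
In every case the truthful bid is at least as good as any alternative, so it is a dominant strategy.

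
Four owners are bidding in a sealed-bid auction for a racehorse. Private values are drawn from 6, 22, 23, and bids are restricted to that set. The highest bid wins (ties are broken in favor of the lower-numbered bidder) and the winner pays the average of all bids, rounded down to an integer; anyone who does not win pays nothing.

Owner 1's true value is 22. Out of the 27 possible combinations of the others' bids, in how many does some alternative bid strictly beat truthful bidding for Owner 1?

13

Others bid (6, 6, 6): truth gives 12; bid 6 gives 16 > 12. Violating.
Others bid (6, 6, 23): truth gives 0; bid 23 gives 8 > 0. Violating.
Others bid (6, 22, 23): truth gives 0; bid 23 gives 4 > 0. Violating.
Others bid (6, 23, 6): truth gives 0; bid 23 gives 8 > 0. Violating.
Others bid (6, 6, 22): truth gives 8; no alternative beats it.
Others bid (6, 22, 6): truth gives 8; no alternative beats it.
(Checking all 27 profiles: 13 have a profitable deviation, 14 do not.)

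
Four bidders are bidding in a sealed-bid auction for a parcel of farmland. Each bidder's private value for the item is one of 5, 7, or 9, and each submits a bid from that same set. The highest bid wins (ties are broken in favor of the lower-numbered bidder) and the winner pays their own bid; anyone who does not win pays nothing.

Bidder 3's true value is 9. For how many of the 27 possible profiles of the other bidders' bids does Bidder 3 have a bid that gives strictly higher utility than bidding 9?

Others bid (5, 5, 5): truth gives 0; bid 7 gives 2 > 0. Violating.
Others bid (5, 5, 7): truth gives 0; bid 7 gives 2 > 0. Violating.
Others bid (5, 5, 9): truth gives 0; no alternative beats it.
Others bid (5, 7, 5): truth gives 0; no alternative beats it.
(Checking all 27 profiles: 2 have a profitable deviation, 25 do not.)

2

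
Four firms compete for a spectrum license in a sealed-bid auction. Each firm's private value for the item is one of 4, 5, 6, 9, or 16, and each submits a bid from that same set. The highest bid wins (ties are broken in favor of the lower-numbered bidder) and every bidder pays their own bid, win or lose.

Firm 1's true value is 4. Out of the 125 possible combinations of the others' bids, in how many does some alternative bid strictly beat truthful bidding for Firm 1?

Others bid (4, 4, 5): truth gives -4; bid 5 gives -1 > -4. Violating.
Others bid (4, 4, 6): truth gives -4; bid 6 gives -2 > -4. Violating.
Others bid (4, 5, 4): truth gives -4; bid 5 gives -1 > -4. Violating.
Others bid (4, 5, 5): truth gives -4; bid 5 gives -1 > -4. Violating.
Others bid (4, 4, 4): truth gives 0; no alternative beats it.
Others bid (4, 4, 9): truth gives -4; no alternative beats it.
(Checking all 125 profiles: 26 have a profitable deviation, 99 do not.)

26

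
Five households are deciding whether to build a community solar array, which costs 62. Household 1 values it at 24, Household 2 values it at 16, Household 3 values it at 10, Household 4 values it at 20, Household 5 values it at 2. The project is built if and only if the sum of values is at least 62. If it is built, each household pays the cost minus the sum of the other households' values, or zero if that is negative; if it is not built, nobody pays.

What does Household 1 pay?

14

Total value 72 ≥ cost 62, so the project is built.
The other households' values sum to 48.
Cost minus that sum is 62 - 48 = 14.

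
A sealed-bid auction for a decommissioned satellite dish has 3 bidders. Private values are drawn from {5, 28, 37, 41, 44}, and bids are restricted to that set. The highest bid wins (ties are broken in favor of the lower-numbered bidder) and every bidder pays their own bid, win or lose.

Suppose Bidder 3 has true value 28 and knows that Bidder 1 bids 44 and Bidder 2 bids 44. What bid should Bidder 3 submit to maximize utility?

5

Bid 5: loses but pays 5, utility -5.
Bid 28: loses but pays 28, utility -28.
Bid 37: loses but pays 37, utility -37.
Bid 41: loses but pays 41, utility -41.
Bid 44: loses but pays 44, utility -44.
The best choice is 5 with utility -5.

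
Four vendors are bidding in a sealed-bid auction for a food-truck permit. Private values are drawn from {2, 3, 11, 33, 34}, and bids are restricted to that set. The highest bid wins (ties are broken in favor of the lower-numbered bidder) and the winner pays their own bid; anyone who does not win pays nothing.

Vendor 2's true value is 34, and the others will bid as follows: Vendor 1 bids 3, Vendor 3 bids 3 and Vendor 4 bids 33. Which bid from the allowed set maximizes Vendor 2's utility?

33

Bid 2: loses, pays 0, utility 0.
Bid 3: loses, pays 0, utility 0.
Bid 11: loses, pays 0, utility 0.
Bid 33: wins, pays 33, utility 34 - 33 = 1.
Bid 34: wins, pays 34, utility 34 - 34 = 0.
The best choice is 33 with utility 1.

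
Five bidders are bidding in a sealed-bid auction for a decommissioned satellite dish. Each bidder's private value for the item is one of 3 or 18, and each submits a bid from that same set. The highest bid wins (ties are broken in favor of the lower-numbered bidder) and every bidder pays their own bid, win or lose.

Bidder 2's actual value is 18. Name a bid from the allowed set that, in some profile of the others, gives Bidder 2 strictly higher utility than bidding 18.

3

Suppose Bidder 1 bids 18, Bidder 3 bids 3, Bidder 4 bids 3 and Bidder 5 bids 3.
Bid 18: loses but pays 18, utility -18.
Bid 3: loses but pays 3, utility -3.
So bidding 3 beats truth here (-3 > -18).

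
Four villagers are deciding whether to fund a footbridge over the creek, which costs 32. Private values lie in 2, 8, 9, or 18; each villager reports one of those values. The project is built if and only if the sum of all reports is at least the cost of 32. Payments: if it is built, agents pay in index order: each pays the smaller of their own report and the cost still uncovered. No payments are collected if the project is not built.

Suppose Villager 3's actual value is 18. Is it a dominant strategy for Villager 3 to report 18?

Consider the case where Villager 1 reports 2, Villager 2 reports 8 and Villager 4 reports 18.
Truthful report 18: project built, pays 18, utility 18 - 18 = 0.
Report 8 instead: project built, pays 8, utility 18 - 8 = 10.
Since 10 > 0, reporting 8 is strictly better here, so truthful reporting is not dominant.

No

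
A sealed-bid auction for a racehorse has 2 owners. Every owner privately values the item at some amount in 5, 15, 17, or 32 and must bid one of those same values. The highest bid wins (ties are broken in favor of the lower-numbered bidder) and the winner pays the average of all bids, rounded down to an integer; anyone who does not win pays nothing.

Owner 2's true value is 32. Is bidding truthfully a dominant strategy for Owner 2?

No

Consider the case where Owner 1 bids 5.
Truthful bid 32: wins, pays 18, utility 32 - 18 = 14.
Bid 15 instead: wins, pays 10, utility 32 - 10 = 22.
Since 22 > 14, bidding 15 is strictly better here, so truthful bidding is not dominant.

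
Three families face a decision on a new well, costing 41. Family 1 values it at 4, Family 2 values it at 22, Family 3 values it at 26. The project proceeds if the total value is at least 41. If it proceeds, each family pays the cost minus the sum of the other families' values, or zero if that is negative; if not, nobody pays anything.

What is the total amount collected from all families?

26

Total value 52 ≥ cost 41, so it is built.
Family 1: others sum to 48; max(0, 41 - 48) = 0.
Family 2: others sum to 30; max(0, 41 - 30) = 11.
Family 3: others sum to 26; max(0, 41 - 26) = 15.
Total collected = 0 + 11 + 15 = 26.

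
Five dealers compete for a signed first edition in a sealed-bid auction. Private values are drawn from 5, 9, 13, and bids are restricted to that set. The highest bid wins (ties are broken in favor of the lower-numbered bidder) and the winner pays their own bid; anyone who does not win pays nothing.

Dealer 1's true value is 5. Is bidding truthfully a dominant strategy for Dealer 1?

Check each profile of the others' bids and compare truth against every alternative bid.
Others bid (5, 5, 5, 5): truth gives 0, best alternative gives -4.
Others bid (5, 5, 5, 9): truth gives 0, best alternative gives -4.
Others bid (5, 5, 9, 5): truth gives 0, best alternative gives -4.
Others bid (5, 5, 9, 9): truth gives 0, best alternative gives -4.
Others bid (5, 9, 5, 5): truth gives 0, best alternative gives -4.
Others bid (5, 9, 5, 9): truth gives 0, best alternative gives -4.
(Remaining 75 profiles checked similarly; truth is weakly best in each.)
In every case the truthful bid is at least as good as any alternative, so it is a dominant strategy.

Yes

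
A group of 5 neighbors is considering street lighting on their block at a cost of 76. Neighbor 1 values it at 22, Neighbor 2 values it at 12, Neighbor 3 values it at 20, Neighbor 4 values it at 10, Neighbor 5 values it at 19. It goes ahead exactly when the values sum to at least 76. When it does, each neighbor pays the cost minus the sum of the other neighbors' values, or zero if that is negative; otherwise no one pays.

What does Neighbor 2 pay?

5

Total value 83 ≥ cost 76, so the project is built.
The other neighbors' values sum to 71.
Cost minus that sum is 76 - 71 = 5.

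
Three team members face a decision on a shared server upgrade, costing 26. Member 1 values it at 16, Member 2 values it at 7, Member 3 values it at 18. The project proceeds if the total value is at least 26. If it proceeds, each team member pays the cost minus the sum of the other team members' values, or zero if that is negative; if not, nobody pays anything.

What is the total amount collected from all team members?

Total value 41 ≥ cost 26, so it is built.
Member 1: others sum to 25; max(0, 26 - 25) = 1.
Member 2: others sum to 34; max(0, 26 - 34) = 0.
Member 3: others sum to 23; max(0, 26 - 23) = 3.
Total collected = 1 + 0 + 3 = 4.

4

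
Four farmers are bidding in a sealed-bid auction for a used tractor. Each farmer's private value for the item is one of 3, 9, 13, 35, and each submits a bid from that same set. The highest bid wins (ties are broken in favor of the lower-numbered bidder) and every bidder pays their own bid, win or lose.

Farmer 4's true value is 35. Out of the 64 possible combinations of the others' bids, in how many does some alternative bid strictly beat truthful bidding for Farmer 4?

Others bid (3, 3, 3): truth gives 0; bid 9 gives 26 > 0. Violating.
Others bid (3, 3, 9): truth gives 0; bid 13 gives 22 > 0. Violating.
Others bid (3, 3, 35): truth gives -35; bid 3 gives -3 > -35. Violating.
Others bid (3, 9, 3): truth gives 0; bid 13 gives 22 > 0. Violating.
Others bid (3, 3, 13): truth gives 0; no alternative beats it.
Others bid (3, 9, 13): truth gives 0; no alternative beats it.
(Checking all 64 profiles: 45 have a profitable deviation, 19 do not.)

45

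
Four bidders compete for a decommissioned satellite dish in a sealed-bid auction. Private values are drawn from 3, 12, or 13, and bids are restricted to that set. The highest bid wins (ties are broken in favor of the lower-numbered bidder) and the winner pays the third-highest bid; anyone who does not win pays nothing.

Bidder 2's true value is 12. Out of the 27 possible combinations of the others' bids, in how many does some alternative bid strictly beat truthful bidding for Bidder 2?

Others bid (3, 3, 13): truth gives 0; bid 13 gives 9 > 0. Violating.
Others bid (3, 13, 3): truth gives 0; bid 13 gives 9 > 0. Violating.
Others bid (12, 3, 3): truth gives 0; bid 13 gives 9 > 0. Violating.
Others bid (3, 3, 3): truth gives 9; no alternative beats it.
Others bid (3, 3, 12): truth gives 9; no alternative beats it.
(Checking all 27 profiles: 3 have a profitable deviation, 24 do not.)

3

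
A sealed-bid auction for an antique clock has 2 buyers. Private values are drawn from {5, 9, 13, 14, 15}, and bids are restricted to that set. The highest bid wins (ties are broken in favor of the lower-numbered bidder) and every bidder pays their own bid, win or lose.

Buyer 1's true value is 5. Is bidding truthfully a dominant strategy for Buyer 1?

Consider the case where Buyer 2 bids 9.
Truthful bid 5: loses but pays 5, utility -5.
Bid 9 instead: wins, pays 9, utility 5 - 9 = -4.
Since -4 > -5, bidding 9 is strictly better here, so truthful bidding is not dominant.

No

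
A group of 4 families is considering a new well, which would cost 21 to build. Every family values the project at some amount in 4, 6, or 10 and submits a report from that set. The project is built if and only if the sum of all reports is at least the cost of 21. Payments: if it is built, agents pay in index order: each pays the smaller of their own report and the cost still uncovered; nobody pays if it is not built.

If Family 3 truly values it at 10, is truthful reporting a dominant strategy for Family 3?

No

Consider the case where Family 1 reports 4, Family 2 reports 4 and Family 4 reports 10.
Truthful report 10: project built, pays 10, utility 10 - 10 = 0.
Report 4 instead: project built, pays 4, utility 10 - 4 = 6.
Since 6 > 0, reporting 4 is strictly better here, so truthful reporting is not dominant.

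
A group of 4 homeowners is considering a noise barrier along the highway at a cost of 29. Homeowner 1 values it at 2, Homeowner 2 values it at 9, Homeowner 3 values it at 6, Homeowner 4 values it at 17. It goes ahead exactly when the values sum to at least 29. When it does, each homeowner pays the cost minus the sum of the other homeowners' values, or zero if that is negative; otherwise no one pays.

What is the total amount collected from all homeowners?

17

Total value 34 ≥ cost 29, so it is built.
Homeowner 1: others sum to 32; max(0, 29 - 32) = 0.
Homeowner 2: others sum to 25; max(0, 29 - 25) = 4.
Homeowner 3: others sum to 28; max(0, 29 - 28) = 1.
Homeowner 4: others sum to 17; max(0, 29 - 17) = 12.
Total collected = 0 + 4 + 1 + 12 = 17.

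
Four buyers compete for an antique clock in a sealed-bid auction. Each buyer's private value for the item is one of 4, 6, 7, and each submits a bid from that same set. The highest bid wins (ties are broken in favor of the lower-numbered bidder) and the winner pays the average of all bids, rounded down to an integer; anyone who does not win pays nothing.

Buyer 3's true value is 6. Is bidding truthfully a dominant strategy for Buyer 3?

No

Consider the case where Buyer 1 bids 4, Buyer 2 bids 4 and Buyer 4 bids 7.
Truthful bid 6: loses, pays 0, utility 0.
Bid 7 instead: wins, pays 5, utility 6 - 5 = 1.
Since 1 > 0, bidding 7 is strictly better here, so truthful bidding is not dominant.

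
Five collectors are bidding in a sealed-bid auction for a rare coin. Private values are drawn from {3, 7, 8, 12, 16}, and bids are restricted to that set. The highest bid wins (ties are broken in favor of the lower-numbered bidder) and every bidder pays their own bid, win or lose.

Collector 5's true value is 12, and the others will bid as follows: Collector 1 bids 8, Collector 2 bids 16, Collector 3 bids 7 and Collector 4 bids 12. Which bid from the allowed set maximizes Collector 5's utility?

Bid 3: loses but pays 3, utility -3.
Bid 7: loses but pays 7, utility -7.
Bid 8: loses but pays 8, utility -8.
Bid 12: loses but pays 12, utility -12.
Bid 16: loses but pays 16, utility -16.
The best choice is 3 with utility -3.

3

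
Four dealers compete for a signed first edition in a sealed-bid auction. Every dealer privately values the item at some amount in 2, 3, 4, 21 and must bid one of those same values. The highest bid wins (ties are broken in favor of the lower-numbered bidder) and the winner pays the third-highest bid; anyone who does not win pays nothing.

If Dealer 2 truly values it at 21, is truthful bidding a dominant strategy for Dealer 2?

Yes

Check each profile of the others' bids and compare truth against every alternative bid.
Others bid (2, 2, 21): truth gives 19, best alternative gives 0.
Others bid (2, 21, 2): truth gives 19, best alternative gives 0.
Others bid (4, 2, 2): truth gives 19, best alternative gives 0.
Others bid (2, 3, 21): truth gives 18, best alternative gives 0.
Others bid (2, 21, 3): truth gives 18, best alternative gives 0.
Others bid (3, 2, 21): truth gives 18, best alternative gives 0.
(Remaining 58 profiles checked similarly; truth is weakly best in each.)
In every case the truthful bid is at least as good as any alternative, so it is a dominant strategy.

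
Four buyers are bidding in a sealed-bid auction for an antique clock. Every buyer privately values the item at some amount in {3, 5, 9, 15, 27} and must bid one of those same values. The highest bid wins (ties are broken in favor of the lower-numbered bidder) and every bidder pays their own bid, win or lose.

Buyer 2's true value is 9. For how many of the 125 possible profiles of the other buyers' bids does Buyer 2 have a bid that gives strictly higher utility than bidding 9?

111

Others bid (3, 3, 3): truth gives 0; bid 5 gives 4 > 0. Violating.
Others bid (3, 3, 5): truth gives 0; bid 5 gives 4 > 0. Violating.
Others bid (3, 3, 15): truth gives -9; bid 3 gives -3 > -9. Violating.
Others bid (3, 3, 27): truth gives -9; bid 3 gives -3 > -9. Violating.
Others bid (3, 3, 9): truth gives 0; no alternative beats it.
Others bid (3, 5, 9): truth gives 0; no alternative beats it.
(Checking all 125 profiles: 111 have a profitable deviation, 14 do not.)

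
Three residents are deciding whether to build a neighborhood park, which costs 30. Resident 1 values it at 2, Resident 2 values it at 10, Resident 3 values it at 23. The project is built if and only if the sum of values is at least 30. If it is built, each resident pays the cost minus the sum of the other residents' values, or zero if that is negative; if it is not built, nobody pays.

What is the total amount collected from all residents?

Total value 35 ≥ cost 30, so it is built.
Resident 1: others sum to 33; max(0, 30 - 33) = 0.
Resident 2: others sum to 25; max(0, 30 - 25) = 5.
Resident 3: others sum to 12; max(0, 30 - 12) = 18.
Total collected = 0 + 5 + 18 = 23.

23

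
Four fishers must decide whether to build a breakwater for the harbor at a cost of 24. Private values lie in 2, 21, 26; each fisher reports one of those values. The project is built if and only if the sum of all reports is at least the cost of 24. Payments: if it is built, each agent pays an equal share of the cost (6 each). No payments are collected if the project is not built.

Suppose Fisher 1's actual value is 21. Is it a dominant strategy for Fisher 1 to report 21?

Yes

Check each profile of the others' reports and compare truth against every alternative report.
Others report (2, 2, 2): truth gives 15, best alternative gives 15.
Others report (2, 2, 21): truth gives 15, best alternative gives 15.
Others report (2, 2, 26): truth gives 15, best alternative gives 15.
Others report (2, 21, 2): truth gives 15, best alternative gives 15.
Others report (2, 21, 21): truth gives 15, best alternative gives 15.
Others report (2, 21, 26): truth gives 15, best alternative gives 15.
(Remaining 21 profiles checked similarly; truth is weakly best in each.)
In every case the truthful report is at least as good as any alternative, so it is a dominant strategy.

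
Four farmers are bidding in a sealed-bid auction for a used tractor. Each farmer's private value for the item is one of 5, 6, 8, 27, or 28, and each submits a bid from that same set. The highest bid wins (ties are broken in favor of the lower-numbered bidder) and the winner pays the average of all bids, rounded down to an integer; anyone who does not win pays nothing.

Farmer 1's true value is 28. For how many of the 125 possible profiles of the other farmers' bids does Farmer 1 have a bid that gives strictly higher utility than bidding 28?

36

Others bid (5, 5, 5): truth gives 18; bid 5 gives 23 > 18. Violating.
Others bid (5, 5, 6): truth gives 17; bid 6 gives 23 > 17. Violating.
Others bid (5, 5, 8): truth gives 17; bid 8 gives 22 > 17. Violating.
Others bid (5, 6, 5): truth gives 17; bid 6 gives 23 > 17. Violating.
Others bid (5, 5, 27): truth gives 12; no alternative beats it.
Others bid (5, 5, 28): truth gives 12; no alternative beats it.
(Checking all 125 profiles: 36 have a profitable deviation, 89 do not.)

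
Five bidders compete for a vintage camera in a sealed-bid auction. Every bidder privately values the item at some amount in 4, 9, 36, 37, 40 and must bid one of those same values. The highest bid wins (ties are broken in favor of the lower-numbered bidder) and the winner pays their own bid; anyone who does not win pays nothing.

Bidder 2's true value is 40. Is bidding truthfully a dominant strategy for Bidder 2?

Consider the case where Bidder 1 bids 4, Bidder 3 bids 4, Bidder 4 bids 4 and Bidder 5 bids 4.
Truthful bid 40: wins, pays 40, utility 40 - 40 = 0.
Bid 9 instead: wins, pays 9, utility 40 - 9 = 31.
Since 31 > 0, bidding 9 is strictly better here, so truthful bidding is not dominant.

No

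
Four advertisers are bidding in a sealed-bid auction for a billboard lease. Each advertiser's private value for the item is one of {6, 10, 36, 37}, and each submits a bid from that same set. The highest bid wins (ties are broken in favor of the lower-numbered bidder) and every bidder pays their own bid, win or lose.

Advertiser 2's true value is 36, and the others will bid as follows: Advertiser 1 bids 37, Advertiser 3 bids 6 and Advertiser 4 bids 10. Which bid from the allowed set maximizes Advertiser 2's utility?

6

Bid 6: loses but pays 6, utility -6.
Bid 10: loses but pays 10, utility -10.
Bid 36: loses but pays 36, utility -36.
Bid 37: loses but pays 37, utility -37.
The best choice is 6 with utility -6.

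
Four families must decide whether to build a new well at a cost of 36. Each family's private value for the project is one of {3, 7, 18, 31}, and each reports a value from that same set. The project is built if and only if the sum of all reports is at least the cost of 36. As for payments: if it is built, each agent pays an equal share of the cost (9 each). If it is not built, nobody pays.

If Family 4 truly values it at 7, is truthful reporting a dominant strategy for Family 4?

No

Consider the case where Family 1 reports 7, Family 2 reports 7 and Family 3 reports 18.
Truthful report 7: project built, pays 9, utility 7 - 9 = -2.
Report 3 instead: project not built, utility 0.
Since 0 > -2, reporting 3 is strictly better here, so truthful reporting is not dominant.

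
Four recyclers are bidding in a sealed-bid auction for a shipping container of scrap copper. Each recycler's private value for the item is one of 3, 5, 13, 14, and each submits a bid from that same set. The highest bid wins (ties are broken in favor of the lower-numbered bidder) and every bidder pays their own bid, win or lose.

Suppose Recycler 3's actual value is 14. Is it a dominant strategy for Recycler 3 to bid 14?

No

Consider the case where Recycler 1 bids 3, Recycler 2 bids 3 and Recycler 4 bids 3.
Truthful bid 14: wins, pays 14, utility 14 - 14 = 0.
Bid 5 instead: wins, pays 5, utility 14 - 5 = 9.
Since 9 > 0, bidding 5 is strictly better here, so truthful bidding is not dominant.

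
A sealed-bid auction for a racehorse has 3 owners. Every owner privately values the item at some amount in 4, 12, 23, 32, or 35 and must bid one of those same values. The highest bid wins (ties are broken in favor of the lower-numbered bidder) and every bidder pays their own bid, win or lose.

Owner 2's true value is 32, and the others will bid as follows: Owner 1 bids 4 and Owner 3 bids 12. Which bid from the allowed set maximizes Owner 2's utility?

Bid 4: loses but pays 4, utility -4.
Bid 12: wins, pays 12, utility 32 - 12 = 20.
Bid 23: wins, pays 23, utility 32 - 23 = 9.
Bid 32: wins, pays 32, utility 32 - 32 = 0.
Bid 35: wins, pays 35, utility 32 - 35 = -3.
The best choice is 12 with utility 20.

12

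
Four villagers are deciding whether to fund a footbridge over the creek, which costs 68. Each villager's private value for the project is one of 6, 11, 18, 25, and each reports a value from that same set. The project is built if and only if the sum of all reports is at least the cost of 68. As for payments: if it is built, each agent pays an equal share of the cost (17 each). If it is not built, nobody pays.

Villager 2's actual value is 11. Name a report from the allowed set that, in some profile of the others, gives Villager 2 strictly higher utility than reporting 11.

Suppose Villager 1 reports 11, Villager 3 reports 25 and Villager 4 reports 25.
Report 11: project built, pays 17, utility 11 - 17 = -6.
Report 6: project not built, utility 0.
So reporting 6 beats truth here (0 > -6).

6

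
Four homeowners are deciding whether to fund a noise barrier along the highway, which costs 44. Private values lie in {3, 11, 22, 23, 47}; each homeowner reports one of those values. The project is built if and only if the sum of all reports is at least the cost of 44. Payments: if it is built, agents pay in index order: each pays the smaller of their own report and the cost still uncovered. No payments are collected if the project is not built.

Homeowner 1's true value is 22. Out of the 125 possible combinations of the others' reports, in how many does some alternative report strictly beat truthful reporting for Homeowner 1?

112

Others report (3, 3, 47): truth gives 0; report 3 gives 19 > 0. Violating.
Others report (3, 11, 22): truth gives 0; report 11 gives 11 > 0. Violating.
Others report (3, 11, 23): truth gives 0; report 11 gives 11 > 0. Violating.
Others report (3, 11, 47): truth gives 0; report 3 gives 19 > 0. Violating.
Others report (3, 3, 3): truth gives 0; no alternative beats it.
Others report (3, 3, 11): truth gives 0; no alternative beats it.
(Checking all 125 profiles: 112 have a profitable deviation, 13 do not.)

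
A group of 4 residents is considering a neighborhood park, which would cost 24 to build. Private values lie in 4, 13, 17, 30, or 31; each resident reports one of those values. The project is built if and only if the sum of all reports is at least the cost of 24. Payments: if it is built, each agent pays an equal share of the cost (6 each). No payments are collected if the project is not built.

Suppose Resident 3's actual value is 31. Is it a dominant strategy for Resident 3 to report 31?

Yes

Check each profile of the others' reports and compare truth against every alternative report.
Others report (4, 4, 4): truth gives 25, best alternative gives 25.
Others report (4, 4, 13): truth gives 25, best alternative gives 25.
Others report (4, 4, 17): truth gives 25, best alternative gives 25.
Others report (4, 4, 30): truth gives 25, best alternative gives 25.
Others report (4, 4, 31): truth gives 25, best alternative gives 25.
Others report (4, 13, 4): truth gives 25, best alternative gives 25.
(Remaining 119 profiles checked similarly; truth is weakly best in each.)
In every case the truthful report is at least as good as any alternative, so it is a dominant strategy.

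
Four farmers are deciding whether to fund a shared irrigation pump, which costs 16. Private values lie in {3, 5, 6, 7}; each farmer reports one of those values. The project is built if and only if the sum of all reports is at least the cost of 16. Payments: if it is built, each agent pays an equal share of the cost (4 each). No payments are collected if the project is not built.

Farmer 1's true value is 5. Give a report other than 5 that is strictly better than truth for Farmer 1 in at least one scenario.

7

Suppose Farmer 2 reports 3, Farmer 3 reports 3 and Farmer 4 reports 3.
Report 5: project not built, utility 0.
Report 7: project built, pays 4, utility 5 - 4 = 1.
So reporting 7 beats truth here (1 > 0).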